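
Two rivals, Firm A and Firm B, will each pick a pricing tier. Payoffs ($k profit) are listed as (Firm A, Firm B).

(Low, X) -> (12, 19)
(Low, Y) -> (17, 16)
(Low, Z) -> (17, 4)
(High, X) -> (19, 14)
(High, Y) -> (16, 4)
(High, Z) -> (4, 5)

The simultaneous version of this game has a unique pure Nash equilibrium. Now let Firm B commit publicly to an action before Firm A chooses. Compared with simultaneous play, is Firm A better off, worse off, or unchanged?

worse off

Solve by backward induction (Firm B leads).
- X → Firm A plays High (best of 12, 19); Firm B gets 14.
- Y → Firm A plays Low (best of 17, 16); Firm B gets 16.
- Z → Firm A plays Low (best of 17, 4); Firm B gets 4.
Firm B's induced payoffs are 14, 16, 4, so Firm B commits to Y. Subgame-perfect outcome: (Low, Y) with payoffs (17, 16).
For the simultaneous game, intersect best replies.
Firm A's best replies: X→High; Y→Low; Z→Low.
Firm B's best replies: Low→X; High→X.
The unique mutual best reply is (High, X), giving (19, 14).
Firm A earns 17 sequentially versus 19 at the Nash outcome: worse off.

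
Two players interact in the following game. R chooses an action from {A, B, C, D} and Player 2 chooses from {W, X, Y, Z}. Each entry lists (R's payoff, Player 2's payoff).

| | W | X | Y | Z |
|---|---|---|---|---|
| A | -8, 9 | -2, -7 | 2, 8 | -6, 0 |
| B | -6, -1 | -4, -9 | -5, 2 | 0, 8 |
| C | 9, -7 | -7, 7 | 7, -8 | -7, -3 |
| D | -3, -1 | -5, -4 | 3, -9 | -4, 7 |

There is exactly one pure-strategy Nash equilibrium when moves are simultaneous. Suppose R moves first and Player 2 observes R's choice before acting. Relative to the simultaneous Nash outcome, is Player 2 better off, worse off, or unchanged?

Player 2 best-responds to each possible R move:
- A: Player 2 compares 9, -7, 8, 0 and picks W; R would get -8.
- B: Player 2 compares -1, -9, 2, 8 and picks Z; R would get 0.
- C: Player 2 compares -7, 7, -8, -3 and picks X; R would get -7.
- D: Player 2 compares -1, -4, -9, 7 and picks Z; R would get -4.
Maximizing over -8, 0, -7, -4, R chooses B. Subgame-perfect outcome: (B, Z) with payoffs (0, 8).
Under simultaneous play:
R's best replies: W→C; X→A; Y→C; Z→B.
Player 2's best replies: A→W; B→Z; C→X; D→Z.
The unique mutual best reply is (B, Z), giving (0, 8).
Player 2 earns 8 sequentially versus 8 at the Nash outcome: unchanged.

unchanged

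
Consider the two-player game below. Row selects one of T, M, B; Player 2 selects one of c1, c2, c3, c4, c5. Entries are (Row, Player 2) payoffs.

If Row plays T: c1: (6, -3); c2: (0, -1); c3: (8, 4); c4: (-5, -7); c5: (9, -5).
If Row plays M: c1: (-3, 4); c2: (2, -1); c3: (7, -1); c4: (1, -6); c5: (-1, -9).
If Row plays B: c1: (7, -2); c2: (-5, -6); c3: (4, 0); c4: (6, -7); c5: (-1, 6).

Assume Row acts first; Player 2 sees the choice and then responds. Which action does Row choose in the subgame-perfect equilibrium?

Work backward from Player 2's decision.
- T → Player 2 plays c3 (best of -3, -1, 4, -7, -5); Row gets 8.
- M → Player 2 plays c1 (best of 4, -1, -1, -6, -9); Row gets -3.
- B → Player 2 plays c5 (best of -2, -6, 0, -7, 6); Row gets -1.
Row's induced payoffs are 8, -3, -1, so Row commits to T. Subgame-perfect outcome: (T, c3) with payoffs (8, 4).

T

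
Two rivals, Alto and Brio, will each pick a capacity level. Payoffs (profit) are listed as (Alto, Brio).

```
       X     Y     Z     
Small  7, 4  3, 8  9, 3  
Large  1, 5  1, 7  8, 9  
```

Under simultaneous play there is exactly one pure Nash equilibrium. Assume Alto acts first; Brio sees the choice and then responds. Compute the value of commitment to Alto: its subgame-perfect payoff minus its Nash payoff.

5

Work backward from Brio's decision.
- Small: BR = Y, leader payoff 3.
- Large: BR = Z, leader payoff 8.
Maximizing over 3, 8, Alto chooses Large. Subgame-perfect outcome: (Large, Z) with payoffs (8, 9).
Under simultaneous play:
Alto's best replies: X→Small; Y→Small; Z→Small.
Brio's best replies: Small→Y; Large→Z.
The unique mutual best reply is (Small, Y), giving (3, 8).
Alto's commitment gain: 8 − 3 = 5.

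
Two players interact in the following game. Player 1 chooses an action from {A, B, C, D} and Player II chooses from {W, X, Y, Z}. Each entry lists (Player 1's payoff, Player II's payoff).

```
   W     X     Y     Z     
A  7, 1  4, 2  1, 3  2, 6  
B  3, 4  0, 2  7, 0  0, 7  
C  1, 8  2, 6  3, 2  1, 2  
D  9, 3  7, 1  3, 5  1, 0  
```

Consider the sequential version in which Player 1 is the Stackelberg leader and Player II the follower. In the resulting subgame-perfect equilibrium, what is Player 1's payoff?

Player II best-responds to each possible Player 1 move:
- A → Player II plays Z (best of 1, 2, 3, 6); Player 1 gets 2.
- B → Player II plays Z (best of 4, 2, 0, 7); Player 1 gets 0.
- C → Player II plays W (best of 8, 6, 2, 2); Player 1 gets 1.
- D → Player II plays Y (best of 3, 1, 5, 0); Player 1 gets 3.
Player 1's induced payoffs are 2, 0, 1, 3, so Player 1 commits to D. Subgame-perfect outcome: (D, Y) with payoffs (3, 5).

3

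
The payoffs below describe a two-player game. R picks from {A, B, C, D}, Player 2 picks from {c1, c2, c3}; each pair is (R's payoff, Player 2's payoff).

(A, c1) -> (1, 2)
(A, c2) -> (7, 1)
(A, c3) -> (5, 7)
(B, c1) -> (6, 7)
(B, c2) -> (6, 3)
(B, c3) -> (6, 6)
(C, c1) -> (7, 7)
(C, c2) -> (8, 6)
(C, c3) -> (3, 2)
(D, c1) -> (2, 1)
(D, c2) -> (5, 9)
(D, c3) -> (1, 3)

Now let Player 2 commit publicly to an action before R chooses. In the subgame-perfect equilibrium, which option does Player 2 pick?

c1

R best-responds to each possible Player 2 move:
- c1 → R plays C (best of 1, 6, 7, 2); Player 2 gets 7.
- c2 → R plays C (best of 7, 6, 8, 5); Player 2 gets 6.
- c3 → R plays B (best of 5, 6, 3, 1); Player 2 gets 6.
Player 2's induced payoffs are 7, 6, 6, so Player 2 commits to c1. Subgame-perfect outcome: (C, c1) with payoffs (7, 7).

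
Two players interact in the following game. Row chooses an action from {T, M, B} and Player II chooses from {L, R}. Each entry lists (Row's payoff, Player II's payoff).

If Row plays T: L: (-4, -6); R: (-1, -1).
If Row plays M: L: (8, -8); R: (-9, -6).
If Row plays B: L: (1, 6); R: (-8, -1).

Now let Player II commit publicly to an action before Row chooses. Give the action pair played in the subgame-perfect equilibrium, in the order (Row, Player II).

Work backward from Row's decision.
- L → Row plays M (best of -4, 8, 1); Player II gets -8.
- R → Row plays T (best of -1, -9, -8); Player II gets -1.
Among -8, -1, the best is -1 at R. Subgame-perfect outcome: (T, R) with payoffs (-1, -1).

(T, R)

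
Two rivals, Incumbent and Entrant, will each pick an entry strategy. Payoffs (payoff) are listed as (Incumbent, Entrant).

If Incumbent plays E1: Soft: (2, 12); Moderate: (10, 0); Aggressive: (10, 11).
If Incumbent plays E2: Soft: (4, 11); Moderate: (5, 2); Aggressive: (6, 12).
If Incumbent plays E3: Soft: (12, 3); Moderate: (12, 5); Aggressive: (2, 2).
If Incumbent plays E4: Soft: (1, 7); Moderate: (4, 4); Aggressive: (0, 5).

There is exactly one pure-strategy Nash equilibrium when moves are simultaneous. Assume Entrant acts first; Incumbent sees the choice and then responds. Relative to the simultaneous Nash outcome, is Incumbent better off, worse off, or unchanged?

worse off

Incumbent best-responds to each possible Entrant move:
- Soft: BR = E3, leader payoff 3.
- Moderate: BR = E3, leader payoff 5.
- Aggressive: BR = E1, leader payoff 11.
Entrant's induced payoffs are 3, 5, 11, so Entrant commits to Aggressive. Subgame-perfect outcome: (E1, Aggressive) with payoffs (10, 11).
For the simultaneous game, intersect best replies.
Incumbent's best replies: Soft→E3; Moderate→E3; Aggressive→E1.
Entrant's best replies: E1→Soft; E2→Aggressive; E3→Moderate; E4→Soft.
The unique mutual best reply is (E3, Moderate), giving (12, 5).
Incumbent earns 10 sequentially versus 12 at the Nash outcome: worse off.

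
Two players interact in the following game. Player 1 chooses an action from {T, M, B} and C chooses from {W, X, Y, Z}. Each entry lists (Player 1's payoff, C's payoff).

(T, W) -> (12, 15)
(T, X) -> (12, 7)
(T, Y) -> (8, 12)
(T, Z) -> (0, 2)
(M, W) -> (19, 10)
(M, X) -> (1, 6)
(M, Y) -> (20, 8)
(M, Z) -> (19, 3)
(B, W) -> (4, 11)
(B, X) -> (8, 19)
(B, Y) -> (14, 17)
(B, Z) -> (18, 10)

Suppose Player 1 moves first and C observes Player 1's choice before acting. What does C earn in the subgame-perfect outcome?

10

Backward induction with Player 1 moving first.
- T: C compares 15, 7, 12, 2 and picks W; Player 1 would get 12.
- M: C compares 10, 6, 8, 3 and picks W; Player 1 would get 19.
- B: C compares 11, 19, 17, 10 and picks X; Player 1 would get 8.
Player 1's induced payoffs are 12, 19, 8, so Player 1 commits to M. Subgame-perfect outcome: (M, W) with payoffs (19, 10).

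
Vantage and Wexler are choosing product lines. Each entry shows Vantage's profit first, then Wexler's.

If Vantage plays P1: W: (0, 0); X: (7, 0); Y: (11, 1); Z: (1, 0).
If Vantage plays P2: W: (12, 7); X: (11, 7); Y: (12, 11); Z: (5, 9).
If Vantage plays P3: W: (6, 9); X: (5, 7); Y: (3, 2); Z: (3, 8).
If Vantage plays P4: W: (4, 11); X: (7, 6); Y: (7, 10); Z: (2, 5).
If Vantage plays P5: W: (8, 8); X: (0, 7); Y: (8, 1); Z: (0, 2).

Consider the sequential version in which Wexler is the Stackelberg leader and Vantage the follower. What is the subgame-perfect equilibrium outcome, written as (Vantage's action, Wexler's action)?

Solve by backward induction (Wexler leads).
- W: Vantage compares 0, 12, 6, 4, 8 and picks P2; Wexler would get 7.
- X: Vantage compares 7, 11, 5, 7, 0 and picks P2; Wexler would get 7.
- Y: Vantage compares 11, 12, 3, 7, 8 and picks P2; Wexler would get 11.
- Z: Vantage compares 1, 5, 3, 2, 0 and picks P2; Wexler would get 9.
Among 7, 7, 11, 9, the best is 11 at Y. Subgame-perfect outcome: (P2, Y) with payoffs (12, 11).

(P2, Y)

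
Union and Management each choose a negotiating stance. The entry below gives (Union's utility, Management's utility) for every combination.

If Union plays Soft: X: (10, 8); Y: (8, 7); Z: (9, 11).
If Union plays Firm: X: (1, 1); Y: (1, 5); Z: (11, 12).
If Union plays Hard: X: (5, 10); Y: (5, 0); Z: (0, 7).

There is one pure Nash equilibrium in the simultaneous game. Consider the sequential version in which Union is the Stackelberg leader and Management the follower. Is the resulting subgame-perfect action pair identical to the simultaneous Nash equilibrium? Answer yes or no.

yes

Backward induction with Union moving first.
- Soft → Management plays Z (best of 8, 7, 11); Union gets 9.
- Firm → Management plays Z (best of 1, 5, 12); Union gets 11.
- Hard → Management plays X (best of 10, 0, 7); Union gets 5.
Among 9, 11, 5, the best is 11 at Firm. Subgame-perfect outcome: (Firm, Z) with payoffs (11, 12).
For the simultaneous game, intersect best replies.
Union's best replies: X→Soft; Y→Soft; Z→Firm.
Management's best replies: Soft→Z; Firm→Z; Hard→X.
Only (Firm, Z) has each player best-responding; Nash payoffs (11, 12).
Sequential outcome (Firm, Z) coincides with the Nash profile (Firm, Z).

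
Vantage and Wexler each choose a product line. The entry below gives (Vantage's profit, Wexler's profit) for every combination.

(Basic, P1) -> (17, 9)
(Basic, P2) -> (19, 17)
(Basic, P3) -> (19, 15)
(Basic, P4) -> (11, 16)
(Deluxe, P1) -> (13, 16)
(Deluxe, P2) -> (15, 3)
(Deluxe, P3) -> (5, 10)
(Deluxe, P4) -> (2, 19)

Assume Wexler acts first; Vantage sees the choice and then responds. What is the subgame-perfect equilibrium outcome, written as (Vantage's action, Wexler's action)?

(Basic, P2)

Vantage best-responds to each possible Wexler move:
- P1: BR = Basic, leader payoff 9.
- P2: BR = Basic, leader payoff 17.
- P3: BR = Basic, leader payoff 15.
- P4: BR = Basic, leader payoff 16.
Among 9, 17, 15, 16, the best is 17 at P2. Subgame-perfect outcome: (Basic, P2) with payoffs (19, 17).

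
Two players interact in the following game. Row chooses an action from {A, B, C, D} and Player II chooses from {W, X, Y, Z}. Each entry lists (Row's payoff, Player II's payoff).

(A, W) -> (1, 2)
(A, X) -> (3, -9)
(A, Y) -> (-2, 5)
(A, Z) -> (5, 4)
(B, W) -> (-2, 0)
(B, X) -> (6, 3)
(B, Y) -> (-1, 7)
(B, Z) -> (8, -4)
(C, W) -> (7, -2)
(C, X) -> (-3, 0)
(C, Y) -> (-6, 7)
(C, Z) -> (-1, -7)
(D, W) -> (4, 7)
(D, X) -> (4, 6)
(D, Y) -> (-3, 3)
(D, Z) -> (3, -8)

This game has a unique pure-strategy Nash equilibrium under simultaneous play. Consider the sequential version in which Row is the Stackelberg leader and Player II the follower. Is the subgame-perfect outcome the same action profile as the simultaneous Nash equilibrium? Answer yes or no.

no

Player II best-responds to each possible Row move:
- A: BR = Y, leader payoff -2.
- B: BR = Y, leader payoff -1.
- C: BR = Y, leader payoff -6.
- D: BR = W, leader payoff 4.
Maximizing over -2, -1, -6, 4, Row chooses D. Subgame-perfect outcome: (D, W) with payoffs (4, 7).
Now find the simultaneous Nash equilibrium.
Row's best replies: W→C; X→B; Y→B; Z→B.
Player II's best replies: A→Y; B→Y; C→Y; D→W.
The unique mutual best reply is (B, Y), giving (-1, 7).
Sequential outcome (D, W) differs from the Nash profile (B, Y).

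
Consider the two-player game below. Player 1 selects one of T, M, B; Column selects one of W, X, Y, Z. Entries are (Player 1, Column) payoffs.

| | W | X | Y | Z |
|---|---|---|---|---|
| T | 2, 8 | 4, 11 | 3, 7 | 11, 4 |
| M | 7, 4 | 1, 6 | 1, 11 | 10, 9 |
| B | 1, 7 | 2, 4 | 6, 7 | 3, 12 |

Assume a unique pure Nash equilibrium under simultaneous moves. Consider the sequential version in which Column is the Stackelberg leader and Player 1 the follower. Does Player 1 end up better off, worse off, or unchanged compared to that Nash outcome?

Backward induction with Column moving first.
- W: BR = M, leader payoff 4.
- X: BR = T, leader payoff 11.
- Y: BR = B, leader payoff 7.
- Z: BR = T, leader payoff 4.
Among 4, 11, 7, 4, the best is 11 at X. Subgame-perfect outcome: (T, X) with payoffs (4, 11).
Under simultaneous play:
Player 1's best replies: W→M; X→T; Y→B; Z→T.
Column's best replies: T→X; M→Y; B→Z.
The unique mutual best reply is (T, X), giving (4, 11).
Player 1 earns 4 sequentially versus 4 at the Nash outcome: unchanged.

unchanged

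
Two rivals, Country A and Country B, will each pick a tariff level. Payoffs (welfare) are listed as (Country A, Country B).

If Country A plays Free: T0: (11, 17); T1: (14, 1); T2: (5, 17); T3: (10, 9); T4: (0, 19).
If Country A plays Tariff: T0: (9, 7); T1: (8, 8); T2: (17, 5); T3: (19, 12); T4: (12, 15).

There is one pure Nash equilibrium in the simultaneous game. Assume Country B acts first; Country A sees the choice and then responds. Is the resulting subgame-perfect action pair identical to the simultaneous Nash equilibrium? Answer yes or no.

Solve by backward induction (Country B leads).
- T0: Country A compares 11, 9 and picks Free; Country B would get 17.
- T1: Country A compares 14, 8 and picks Free; Country B would get 1.
- T2: Country A compares 5, 17 and picks Tariff; Country B would get 5.
- T3: Country A compares 10, 19 and picks Tariff; Country B would get 12.
- T4: Country A compares 0, 12 and picks Tariff; Country B would get 15.
Country B's induced payoffs are 17, 1, 5, 12, 15, so Country B commits to T0. Subgame-perfect outcome: (Free, T0) with payoffs (11, 17).
For the simultaneous game, intersect best replies.
Country A's best replies: T0→Free; T1→Free; T2→Tariff; T3→Tariff; T4→Tariff.
Country B's best replies: Free→T4; Tariff→T4.
Only (Tariff, T4) has each player best-responding; Nash payoffs (12, 15).
Sequential outcome (Free, T0) differs from the Nash profile (Tariff, T4).

no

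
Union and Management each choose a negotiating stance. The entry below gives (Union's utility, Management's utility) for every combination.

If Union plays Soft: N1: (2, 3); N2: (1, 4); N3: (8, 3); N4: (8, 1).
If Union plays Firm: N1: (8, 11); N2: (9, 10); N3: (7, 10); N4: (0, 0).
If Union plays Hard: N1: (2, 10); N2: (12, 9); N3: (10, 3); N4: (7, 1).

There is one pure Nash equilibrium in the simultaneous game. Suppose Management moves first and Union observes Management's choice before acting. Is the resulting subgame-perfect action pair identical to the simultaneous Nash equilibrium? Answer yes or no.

yes

Work backward from Union's decision.
- N1 → Union plays Firm (best of 2, 8, 2); Management gets 11.
- N2 → Union plays Hard (best of 1, 9, 12); Management gets 9.
- N3 → Union plays Hard (best of 8, 7, 10); Management gets 3.
- N4 → Union plays Soft (best of 8, 0, 7); Management gets 1.
Management's induced payoffs are 11, 9, 3, 1, so Management commits to N1. Subgame-perfect outcome: (Firm, N1) with payoffs (8, 11).
Under simultaneous play:
Union's best replies: N1→Firm; N2→Hard; N3→Hard; N4→Soft.
Management's best replies: Soft→N2; Firm→N1; Hard→N1.
Only (Firm, N1) has each player best-responding; Nash payoffs (8, 11).
Sequential outcome (Firm, N1) coincides with the Nash profile (Firm, N1).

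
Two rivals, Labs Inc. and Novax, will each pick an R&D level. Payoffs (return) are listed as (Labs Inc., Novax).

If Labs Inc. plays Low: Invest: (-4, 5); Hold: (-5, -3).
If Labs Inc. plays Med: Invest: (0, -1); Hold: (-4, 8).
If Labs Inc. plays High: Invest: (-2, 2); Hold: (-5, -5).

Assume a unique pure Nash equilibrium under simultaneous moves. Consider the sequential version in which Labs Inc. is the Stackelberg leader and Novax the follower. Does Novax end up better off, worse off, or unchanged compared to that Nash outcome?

Solve by backward induction (Labs Inc. leads).
- Low: BR = Invest, leader payoff -4.
- Med: BR = Hold, leader payoff -4.
- High: BR = Invest, leader payoff -2.
Among -4, -4, -2, the best is -2 at High. Subgame-perfect outcome: (High, Invest) with payoffs (-2, 2).
Now find the simultaneous Nash equilibrium.
Labs Inc.'s best replies: Invest→Med; Hold→Med.
Novax's best replies: Low→Invest; Med→Hold; High→Invest.
The unique mutual best reply is (Med, Hold), giving (-4, 8).
Novax earns 2 sequentially versus 8 at the Nash outcome: worse off.

worse off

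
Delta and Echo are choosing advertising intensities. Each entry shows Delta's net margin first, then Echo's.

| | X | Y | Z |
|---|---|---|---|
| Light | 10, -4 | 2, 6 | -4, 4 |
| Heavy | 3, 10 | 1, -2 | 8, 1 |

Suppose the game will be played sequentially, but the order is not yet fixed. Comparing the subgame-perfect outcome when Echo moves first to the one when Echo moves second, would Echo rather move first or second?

If Delta leads: Echo's best replies are Light→Y, Heavy→X; Delta's induced payoffs 2, 3; outcome (Heavy, X), payoffs (3, 10).
If Echo leads: Delta's best replies are X→Light, Y→Light, Z→Heavy; Echo's induced payoffs -4, 6, 1; outcome (Light, Y), payoffs (2, 6).
Echo gets 6 moving first and 10 moving second, so Echo prefers to move second.

second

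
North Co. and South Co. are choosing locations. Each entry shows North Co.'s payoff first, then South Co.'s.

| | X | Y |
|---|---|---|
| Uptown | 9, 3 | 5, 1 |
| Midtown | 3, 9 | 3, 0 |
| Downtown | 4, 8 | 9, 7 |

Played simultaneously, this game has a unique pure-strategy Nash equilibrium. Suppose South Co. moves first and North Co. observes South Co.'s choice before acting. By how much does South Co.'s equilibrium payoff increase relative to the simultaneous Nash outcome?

4

North Co. best-responds to each possible South Co. move:
- X: North Co. compares 9, 3, 4 and picks Uptown; South Co. would get 3.
- Y: North Co. compares 5, 3, 9 and picks Downtown; South Co. would get 7.
Maximizing over 3, 7, South Co. chooses Y. Subgame-perfect outcome: (Downtown, Y) with payoffs (9, 7).
For the simultaneous game, intersect best replies.
North Co.'s best replies: X→Uptown; Y→Downtown.
South Co.'s best replies: Uptown→X; Midtown→X; Downtown→X.
The unique mutual best reply is (Uptown, X), giving (9, 3).
South Co.'s commitment gain: 7 − 3 = 4.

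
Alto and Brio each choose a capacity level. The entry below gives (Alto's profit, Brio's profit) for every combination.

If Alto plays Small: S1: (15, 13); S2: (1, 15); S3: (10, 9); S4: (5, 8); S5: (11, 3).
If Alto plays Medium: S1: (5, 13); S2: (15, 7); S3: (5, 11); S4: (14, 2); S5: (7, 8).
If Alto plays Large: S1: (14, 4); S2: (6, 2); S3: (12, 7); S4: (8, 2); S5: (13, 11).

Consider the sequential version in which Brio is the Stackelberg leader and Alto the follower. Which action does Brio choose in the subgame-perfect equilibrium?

S1

Alto best-responds to each possible Brio move:
- S1: Alto compares 15, 5, 14 and picks Small; Brio would get 13.
- S2: Alto compares 1, 15, 6 and picks Medium; Brio would get 7.
- S3: Alto compares 10, 5, 12 and picks Large; Brio would get 7.
- S4: Alto compares 5, 14, 8 and picks Medium; Brio would get 2.
- S5: Alto compares 11, 7, 13 and picks Large; Brio would get 11.
Brio's induced payoffs are 13, 7, 7, 2, 11, so Brio commits to S1. Subgame-perfect outcome: (Small, S1) with payoffs (15, 13).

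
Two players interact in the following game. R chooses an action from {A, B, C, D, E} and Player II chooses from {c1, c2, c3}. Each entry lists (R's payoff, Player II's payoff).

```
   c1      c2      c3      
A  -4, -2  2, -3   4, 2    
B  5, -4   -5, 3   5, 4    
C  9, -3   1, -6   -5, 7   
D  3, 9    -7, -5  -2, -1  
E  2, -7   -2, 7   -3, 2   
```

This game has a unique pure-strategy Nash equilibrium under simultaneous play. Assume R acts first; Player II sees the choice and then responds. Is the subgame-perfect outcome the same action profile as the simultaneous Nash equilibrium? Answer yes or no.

yes

Backward induction with R moving first.
- A: BR = c3, leader payoff 4.
- B: BR = c3, leader payoff 5.
- C: BR = c3, leader payoff -5.
- D: BR = c1, leader payoff 3.
- E: BR = c2, leader payoff -2.
R's induced payoffs are 4, 5, -5, 3, -2, so R commits to B. Subgame-perfect outcome: (B, c3) with payoffs (5, 4).
Under simultaneous play:
R's best replies: c1→C; c2→A; c3→B.
Player II's best replies: A→c3; B→c3; C→c3; D→c1; E→c2.
The unique mutual best reply is (B, c3), giving (5, 4).
Sequential outcome (B, c3) coincides with the Nash profile (B, c3).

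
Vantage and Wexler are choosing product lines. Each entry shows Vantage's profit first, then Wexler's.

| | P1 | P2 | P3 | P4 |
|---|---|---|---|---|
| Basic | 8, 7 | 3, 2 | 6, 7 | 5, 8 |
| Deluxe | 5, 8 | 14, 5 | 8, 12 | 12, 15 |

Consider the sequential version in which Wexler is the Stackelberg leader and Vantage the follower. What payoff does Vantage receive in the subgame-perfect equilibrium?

12

Solve by backward induction (Wexler leads).
- P1: Vantage compares 8, 5 and picks Basic; Wexler would get 7.
- P2: Vantage compares 3, 14 and picks Deluxe; Wexler would get 5.
- P3: Vantage compares 6, 8 and picks Deluxe; Wexler would get 12.
- P4: Vantage compares 5, 12 and picks Deluxe; Wexler would get 15.
Wexler's induced payoffs are 7, 5, 12, 15, so Wexler commits to P4. Subgame-perfect outcome: (Deluxe, P4) with payoffs (12, 15).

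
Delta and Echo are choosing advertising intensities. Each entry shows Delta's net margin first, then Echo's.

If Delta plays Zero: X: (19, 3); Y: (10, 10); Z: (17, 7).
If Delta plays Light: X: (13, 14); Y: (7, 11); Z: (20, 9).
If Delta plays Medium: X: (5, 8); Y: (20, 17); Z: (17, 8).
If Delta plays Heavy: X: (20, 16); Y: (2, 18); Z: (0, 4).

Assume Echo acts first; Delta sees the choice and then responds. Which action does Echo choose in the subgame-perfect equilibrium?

Y

Delta best-responds to each possible Echo move:
- X: Delta compares 19, 13, 5, 20 and picks Heavy; Echo would get 16.
- Y: Delta compares 10, 7, 20, 2 and picks Medium; Echo would get 17.
- Z: Delta compares 17, 20, 17, 0 and picks Light; Echo would get 9.
Maximizing over 16, 17, 9, Echo chooses Y. Subgame-perfect outcome: (Medium, Y) with payoffs (20, 17).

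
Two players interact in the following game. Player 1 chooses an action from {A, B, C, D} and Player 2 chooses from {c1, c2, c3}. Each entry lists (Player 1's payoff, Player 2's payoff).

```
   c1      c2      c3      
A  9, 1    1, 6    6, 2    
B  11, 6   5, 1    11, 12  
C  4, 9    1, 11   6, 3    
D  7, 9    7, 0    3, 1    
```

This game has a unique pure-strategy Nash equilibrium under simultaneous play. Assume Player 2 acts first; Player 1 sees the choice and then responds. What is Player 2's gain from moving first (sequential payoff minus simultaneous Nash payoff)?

Work backward from Player 1's decision.
- c1: Player 1 compares 9, 11, 4, 7 and picks B; Player 2 would get 6.
- c2: Player 1 compares 1, 5, 1, 7 and picks D; Player 2 would get 0.
- c3: Player 1 compares 6, 11, 6, 3 and picks B; Player 2 would get 12.
Player 2's induced payoffs are 6, 0, 12, so Player 2 commits to c3. Subgame-perfect outcome: (B, c3) with payoffs (11, 12).
Now find the simultaneous Nash equilibrium.
Player 1's best replies: c1→B; c2→D; c3→B.
Player 2's best replies: A→c2; B→c3; C→c2; D→c1.
Only (B, c3) has each player best-responding; Nash payoffs (11, 12).
Player 2's commitment gain: 12 − 12 = 0.

0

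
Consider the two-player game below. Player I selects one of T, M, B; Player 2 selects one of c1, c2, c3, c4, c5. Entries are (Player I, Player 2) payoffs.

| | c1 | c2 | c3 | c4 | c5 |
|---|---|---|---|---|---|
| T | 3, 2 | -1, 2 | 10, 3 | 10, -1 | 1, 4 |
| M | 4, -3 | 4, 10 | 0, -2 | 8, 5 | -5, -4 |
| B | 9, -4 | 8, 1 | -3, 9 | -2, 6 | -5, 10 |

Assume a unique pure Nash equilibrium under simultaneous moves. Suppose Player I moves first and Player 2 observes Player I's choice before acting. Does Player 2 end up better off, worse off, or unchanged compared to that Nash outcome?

better off

Solve by backward induction (Player I leads).
- T → Player 2 plays c5 (best of 2, 2, 3, -1, 4); Player I gets 1.
- M → Player 2 plays c2 (best of -3, 10, -2, 5, -4); Player I gets 4.
- B → Player 2 plays c5 (best of -4, 1, 9, 6, 10); Player I gets -5.
Player I's induced payoffs are 1, 4, -5, so Player I commits to M. Subgame-perfect outcome: (M, c2) with payoffs (4, 10).
Now find the simultaneous Nash equilibrium.
Player I's best replies: c1→B; c2→B; c3→T; c4→T; c5→T.
Player 2's best replies: T→c5; M→c2; B→c5.
The unique mutual best reply is (T, c5), giving (1, 4).
Player 2 earns 10 sequentially versus 4 at the Nash outcome: better off.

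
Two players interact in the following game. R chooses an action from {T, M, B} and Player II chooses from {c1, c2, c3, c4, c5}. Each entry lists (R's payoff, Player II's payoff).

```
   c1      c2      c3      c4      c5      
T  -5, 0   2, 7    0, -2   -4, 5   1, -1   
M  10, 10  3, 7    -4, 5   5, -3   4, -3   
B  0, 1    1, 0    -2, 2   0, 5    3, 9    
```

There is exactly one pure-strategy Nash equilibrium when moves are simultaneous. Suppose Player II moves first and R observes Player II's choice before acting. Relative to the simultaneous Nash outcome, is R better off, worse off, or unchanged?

unchanged

R best-responds to each possible Player II move:
- c1: BR = M, leader payoff 10.
- c2: BR = M, leader payoff 7.
- c3: BR = T, leader payoff -2.
- c4: BR = M, leader payoff -3.
- c5: BR = M, leader payoff -3.
Among 10, 7, -2, -3, -3, the best is 10 at c1. Subgame-perfect outcome: (M, c1) with payoffs (10, 10).
For the simultaneous game, intersect best replies.
R's best replies: c1→M; c2→M; c3→T; c4→M; c5→M.
Player II's best replies: T→c2; M→c1; B→c5.
The unique mutual best reply is (M, c1), giving (10, 10).
R earns 10 sequentially versus 10 at the Nash outcome: unchanged.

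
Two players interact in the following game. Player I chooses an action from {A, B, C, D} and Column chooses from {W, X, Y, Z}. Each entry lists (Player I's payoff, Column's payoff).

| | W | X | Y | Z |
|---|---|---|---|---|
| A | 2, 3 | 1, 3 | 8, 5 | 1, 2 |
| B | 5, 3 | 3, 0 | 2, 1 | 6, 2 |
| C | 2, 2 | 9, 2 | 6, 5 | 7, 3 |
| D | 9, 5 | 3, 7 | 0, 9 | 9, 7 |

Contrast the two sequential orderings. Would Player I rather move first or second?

If Player I leads: Column's best replies are A→Y, B→W, C→Y, D→Y; Player I's induced payoffs 8, 5, 6, 0; outcome (A, Y), payoffs (8, 5).
If Column leads: Player I's best replies are W→D, X→C, Y→A, Z→D; Column's induced payoffs 5, 2, 5, 7; outcome (D, Z), payoffs (9, 7).
Player I gets 8 moving first and 9 moving second, so Player I prefers to move second.

second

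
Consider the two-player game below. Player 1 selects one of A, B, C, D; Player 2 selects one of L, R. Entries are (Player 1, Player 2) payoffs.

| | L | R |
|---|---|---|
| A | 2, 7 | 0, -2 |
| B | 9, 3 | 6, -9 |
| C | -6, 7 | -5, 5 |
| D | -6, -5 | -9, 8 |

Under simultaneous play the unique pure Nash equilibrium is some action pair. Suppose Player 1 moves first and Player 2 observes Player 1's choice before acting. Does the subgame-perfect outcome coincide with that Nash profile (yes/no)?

Work backward from Player 2's decision.
- A: BR = L, leader payoff 2.
- B: BR = L, leader payoff 9.
- C: BR = L, leader payoff -6.
- D: BR = R, leader payoff -9.
Player 1's induced payoffs are 2, 9, -6, -9, so Player 1 commits to B. Subgame-perfect outcome: (B, L) with payoffs (9, 3).
Now find the simultaneous Nash equilibrium.
Player 1's best replies: L→B; R→B.
Player 2's best replies: A→L; B→L; C→L; D→R.
Only (B, L) has each player best-responding; Nash payoffs (9, 3).
Sequential outcome (B, L) coincides with the Nash profile (B, L).

yes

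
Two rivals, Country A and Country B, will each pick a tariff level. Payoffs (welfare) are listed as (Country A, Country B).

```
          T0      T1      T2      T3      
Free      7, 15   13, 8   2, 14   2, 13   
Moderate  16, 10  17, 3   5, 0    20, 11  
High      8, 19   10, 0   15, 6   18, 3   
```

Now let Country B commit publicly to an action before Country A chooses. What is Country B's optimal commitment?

T3

Backward induction with Country B moving first.
- T0 → Country A plays Moderate (best of 7, 16, 8); Country B gets 10.
- T1 → Country A plays Moderate (best of 13, 17, 10); Country B gets 3.
- T2 → Country A plays High (best of 2, 5, 15); Country B gets 6.
- T3 → Country A plays Moderate (best of 2, 20, 18); Country B gets 11.
Among 10, 3, 6, 11, the best is 11 at T3. Subgame-perfect outcome: (Moderate, T3) with payoffs (20, 11).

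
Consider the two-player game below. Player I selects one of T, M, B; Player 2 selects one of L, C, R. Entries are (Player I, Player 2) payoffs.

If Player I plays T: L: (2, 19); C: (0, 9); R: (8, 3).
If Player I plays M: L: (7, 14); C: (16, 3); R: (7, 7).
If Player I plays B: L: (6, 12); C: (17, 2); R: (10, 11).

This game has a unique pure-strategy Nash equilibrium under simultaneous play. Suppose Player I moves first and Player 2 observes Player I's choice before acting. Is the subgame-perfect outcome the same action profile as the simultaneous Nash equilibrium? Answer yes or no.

yes

Work backward from Player 2's decision.
- T: BR = L, leader payoff 2.
- M: BR = L, leader payoff 7.
- B: BR = L, leader payoff 6.
Maximizing over 2, 7, 6, Player I chooses M. Subgame-perfect outcome: (M, L) with payoffs (7, 14).
For the simultaneous game, intersect best replies.
Player I's best replies: L→M; C→B; R→B.
Player 2's best replies: T→L; M→L; B→L.
Only (M, L) has each player best-responding; Nash payoffs (7, 14).
Sequential outcome (M, L) coincides with the Nash profile (M, L).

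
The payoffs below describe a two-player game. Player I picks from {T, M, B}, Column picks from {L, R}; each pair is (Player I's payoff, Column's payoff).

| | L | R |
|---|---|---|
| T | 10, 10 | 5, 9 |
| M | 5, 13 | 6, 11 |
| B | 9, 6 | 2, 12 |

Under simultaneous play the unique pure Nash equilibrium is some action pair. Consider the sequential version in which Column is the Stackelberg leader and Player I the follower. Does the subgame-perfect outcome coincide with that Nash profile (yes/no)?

Backward induction with Column moving first.
- L: BR = T, leader payoff 10.
- R: BR = M, leader payoff 11.
Maximizing over 10, 11, Column chooses R. Subgame-perfect outcome: (M, R) with payoffs (6, 11).
Now find the simultaneous Nash equilibrium.
Player I's best replies: L→T; R→M.
Column's best replies: T→L; M→L; B→R.
The unique mutual best reply is (T, L), giving (10, 10).
Sequential outcome (M, R) differs from the Nash profile (T, L).

no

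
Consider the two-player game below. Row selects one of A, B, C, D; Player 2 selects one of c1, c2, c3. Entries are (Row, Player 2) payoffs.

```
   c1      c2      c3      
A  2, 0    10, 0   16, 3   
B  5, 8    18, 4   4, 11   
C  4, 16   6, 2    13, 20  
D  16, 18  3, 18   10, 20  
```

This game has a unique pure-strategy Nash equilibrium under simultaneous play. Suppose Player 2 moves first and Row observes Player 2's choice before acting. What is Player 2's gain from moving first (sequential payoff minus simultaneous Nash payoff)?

Work backward from Row's decision.
- c1: BR = D, leader payoff 18.
- c2: BR = B, leader payoff 4.
- c3: BR = A, leader payoff 3.
Maximizing over 18, 4, 3, Player 2 chooses c1. Subgame-perfect outcome: (D, c1) with payoffs (16, 18).
Under simultaneous play:
Row's best replies: c1→D; c2→B; c3→A.
Player 2's best replies: A→c3; B→c3; C→c3; D→c3.
Only (A, c3) has each player best-responding; Nash payoffs (16, 3).
Player 2's commitment gain: 18 − 3 = 15.

15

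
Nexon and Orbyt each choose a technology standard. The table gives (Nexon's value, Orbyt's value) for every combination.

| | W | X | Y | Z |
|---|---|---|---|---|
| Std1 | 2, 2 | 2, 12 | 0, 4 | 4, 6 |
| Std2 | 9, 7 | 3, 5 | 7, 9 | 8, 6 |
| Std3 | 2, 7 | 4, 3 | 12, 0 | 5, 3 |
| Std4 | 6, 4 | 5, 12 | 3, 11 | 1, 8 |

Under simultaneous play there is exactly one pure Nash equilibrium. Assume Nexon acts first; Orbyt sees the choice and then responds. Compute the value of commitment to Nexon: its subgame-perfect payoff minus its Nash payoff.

Orbyt best-responds to each possible Nexon move:
- Std1 → Orbyt plays X (best of 2, 12, 4, 6); Nexon gets 2.
- Std2 → Orbyt plays Y (best of 7, 5, 9, 6); Nexon gets 7.
- Std3 → Orbyt plays W (best of 7, 3, 0, 3); Nexon gets 2.
- Std4 → Orbyt plays X (best of 4, 12, 11, 8); Nexon gets 5.
Nexon's induced payoffs are 2, 7, 2, 5, so Nexon commits to Std2. Subgame-perfect outcome: (Std2, Y) with payoffs (7, 9).
For the simultaneous game, intersect best replies.
Nexon's best replies: W→Std2; X→Std4; Y→Std3; Z→Std2.
Orbyt's best replies: Std1→X; Std2→Y; Std3→W; Std4→X.
The unique mutual best reply is (Std4, X), giving (5, 12).
Nexon's commitment gain: 7 − 5 = 2.

2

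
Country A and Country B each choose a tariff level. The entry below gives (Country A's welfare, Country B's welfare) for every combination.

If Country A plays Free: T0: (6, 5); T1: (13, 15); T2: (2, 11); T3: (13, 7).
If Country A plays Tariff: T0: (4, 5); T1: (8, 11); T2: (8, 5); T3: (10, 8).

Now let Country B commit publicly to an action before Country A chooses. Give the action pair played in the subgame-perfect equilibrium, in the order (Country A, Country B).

(Free, T1)

Backward induction with Country B moving first.
- T0: Country A compares 6, 4 and picks Free; Country B would get 5.
- T1: Country A compares 13, 8 and picks Free; Country B would get 15.
- T2: Country A compares 2, 8 and picks Tariff; Country B would get 5.
- T3: Country A compares 13, 10 and picks Free; Country B would get 7.
Maximizing over 5, 15, 5, 7, Country B chooses T1. Subgame-perfect outcome: (Free, T1) with payoffs (13, 15).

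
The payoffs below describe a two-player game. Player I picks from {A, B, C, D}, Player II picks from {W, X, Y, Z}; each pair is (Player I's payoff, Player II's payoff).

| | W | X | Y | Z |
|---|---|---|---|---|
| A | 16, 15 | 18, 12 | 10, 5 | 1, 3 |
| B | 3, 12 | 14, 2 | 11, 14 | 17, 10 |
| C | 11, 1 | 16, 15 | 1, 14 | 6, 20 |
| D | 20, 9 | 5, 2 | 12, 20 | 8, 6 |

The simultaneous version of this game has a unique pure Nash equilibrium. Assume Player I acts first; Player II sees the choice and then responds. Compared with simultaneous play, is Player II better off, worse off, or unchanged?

Player II best-responds to each possible Player I move:
- A → Player II plays W (best of 15, 12, 5, 3); Player I gets 16.
- B → Player II plays Y (best of 12, 2, 14, 10); Player I gets 11.
- C → Player II plays Z (best of 1, 15, 14, 20); Player I gets 6.
- D → Player II plays Y (best of 9, 2, 20, 6); Player I gets 12.
Player I's induced payoffs are 16, 11, 6, 12, so Player I commits to A. Subgame-perfect outcome: (A, W) with payoffs (16, 15).
Under simultaneous play:
Player I's best replies: W→D; X→A; Y→D; Z→B.
Player II's best replies: A→W; B→Y; C→Z; D→Y.
Only (D, Y) has each player best-responding; Nash payoffs (12, 20).
Player II earns 15 sequentially versus 20 at the Nash outcome: worse off.

worse off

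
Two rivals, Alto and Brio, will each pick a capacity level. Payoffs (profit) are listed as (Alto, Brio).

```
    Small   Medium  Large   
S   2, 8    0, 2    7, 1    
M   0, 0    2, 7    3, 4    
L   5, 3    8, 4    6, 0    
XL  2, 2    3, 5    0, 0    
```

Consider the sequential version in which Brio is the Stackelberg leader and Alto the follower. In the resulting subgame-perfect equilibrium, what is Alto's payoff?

8

Work backward from Alto's decision.
- Small: BR = L, leader payoff 3.
- Medium: BR = L, leader payoff 4.
- Large: BR = S, leader payoff 1.
Among 3, 4, 1, the best is 4 at Medium. Subgame-perfect outcome: (L, Medium) with payoffs (8, 4).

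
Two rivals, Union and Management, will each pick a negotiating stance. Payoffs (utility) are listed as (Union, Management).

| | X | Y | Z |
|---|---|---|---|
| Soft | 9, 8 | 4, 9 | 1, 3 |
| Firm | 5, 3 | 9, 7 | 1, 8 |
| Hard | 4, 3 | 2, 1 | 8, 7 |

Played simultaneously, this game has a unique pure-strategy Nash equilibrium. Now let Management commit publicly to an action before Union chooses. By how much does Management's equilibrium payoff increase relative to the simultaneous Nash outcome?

1

Union best-responds to each possible Management move:
- X → Union plays Soft (best of 9, 5, 4); Management gets 8.
- Y → Union plays Firm (best of 4, 9, 2); Management gets 7.
- Z → Union plays Hard (best of 1, 1, 8); Management gets 7.
Among 8, 7, 7, the best is 8 at X. Subgame-perfect outcome: (Soft, X) with payoffs (9, 8).
For the simultaneous game, intersect best replies.
Union's best replies: X→Soft; Y→Firm; Z→Hard.
Management's best replies: Soft→Y; Firm→Z; Hard→Z.
The unique mutual best reply is (Hard, Z), giving (8, 7).
Management's commitment gain: 8 − 7 = 1.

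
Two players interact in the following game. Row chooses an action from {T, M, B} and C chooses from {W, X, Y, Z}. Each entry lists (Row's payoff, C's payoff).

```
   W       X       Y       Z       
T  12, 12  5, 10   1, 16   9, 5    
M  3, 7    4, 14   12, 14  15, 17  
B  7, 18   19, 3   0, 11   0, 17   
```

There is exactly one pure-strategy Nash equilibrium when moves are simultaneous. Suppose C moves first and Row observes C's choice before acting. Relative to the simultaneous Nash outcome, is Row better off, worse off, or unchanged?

unchanged

Backward induction with C moving first.
- W: BR = T, leader payoff 12.
- X: BR = B, leader payoff 3.
- Y: BR = M, leader payoff 14.
- Z: BR = M, leader payoff 17.
Maximizing over 12, 3, 14, 17, C chooses Z. Subgame-perfect outcome: (M, Z) with payoffs (15, 17).
Now find the simultaneous Nash equilibrium.
Row's best replies: W→T; X→B; Y→M; Z→M.
C's best replies: T→Y; M→Z; B→W.
Only (M, Z) has each player best-responding; Nash payoffs (15, 17).
Row earns 15 sequentially versus 15 at the Nash outcome: unchanged.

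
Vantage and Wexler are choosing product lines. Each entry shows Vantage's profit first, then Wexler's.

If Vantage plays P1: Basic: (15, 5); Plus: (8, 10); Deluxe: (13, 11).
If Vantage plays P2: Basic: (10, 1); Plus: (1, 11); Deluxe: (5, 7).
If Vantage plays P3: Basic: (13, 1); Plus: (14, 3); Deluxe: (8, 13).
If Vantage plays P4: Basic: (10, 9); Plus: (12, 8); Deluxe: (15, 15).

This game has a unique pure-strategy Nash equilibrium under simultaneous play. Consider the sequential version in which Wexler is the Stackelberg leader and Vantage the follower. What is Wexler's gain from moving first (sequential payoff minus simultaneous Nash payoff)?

0

Backward induction with Wexler moving first.
- Basic → Vantage plays P1 (best of 15, 10, 13, 10); Wexler gets 5.
- Plus → Vantage plays P3 (best of 8, 1, 14, 12); Wexler gets 3.
- Deluxe → Vantage plays P4 (best of 13, 5, 8, 15); Wexler gets 15.
Wexler's induced payoffs are 5, 3, 15, so Wexler commits to Deluxe. Subgame-perfect outcome: (P4, Deluxe) with payoffs (15, 15).
Under simultaneous play:
Vantage's best replies: Basic→P1; Plus→P3; Deluxe→P4.
Wexler's best replies: P1→Deluxe; P2→Plus; P3→Deluxe; P4→Deluxe.
Only (P4, Deluxe) has each player best-responding; Nash payoffs (15, 15).
Wexler's commitment gain: 15 − 15 = 0.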